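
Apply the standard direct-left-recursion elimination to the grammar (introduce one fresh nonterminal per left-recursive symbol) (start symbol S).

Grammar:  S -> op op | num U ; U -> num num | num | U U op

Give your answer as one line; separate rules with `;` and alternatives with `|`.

Directly left-recursive nonterminal: U.
For U: α = {U op}, β = {num num, num}. Rewrite as U → β U' and U' → α U' | ε.

S -> op op | num U; U -> num num U' | num U'; U' -> U op U' | epsilon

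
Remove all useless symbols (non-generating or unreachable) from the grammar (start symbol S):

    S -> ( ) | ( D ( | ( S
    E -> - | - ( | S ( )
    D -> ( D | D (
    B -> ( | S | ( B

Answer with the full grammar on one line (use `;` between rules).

Generating nonterminals: {B, E, S}.
Reachable from S after that: {S}.
Removed useless symbols: {B, D, E} and every production mentioning them.

S -> ( ) | ( S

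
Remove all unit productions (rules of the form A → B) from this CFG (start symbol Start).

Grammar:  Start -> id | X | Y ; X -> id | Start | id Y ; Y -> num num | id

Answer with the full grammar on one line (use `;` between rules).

Unit pairs: Start ⇒* {X, Y}; X ⇒* {Start, Y}.
For each unit pair (A, B), copy every non-unit production of B to A, then drop all unit productions.

Start -> id | id Y | num num; X -> id | id Y | num num; Y -> num num | id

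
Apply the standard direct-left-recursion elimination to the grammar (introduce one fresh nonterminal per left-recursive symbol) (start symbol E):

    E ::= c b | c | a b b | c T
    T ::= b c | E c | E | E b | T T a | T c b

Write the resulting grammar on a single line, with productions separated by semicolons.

T is directly left-recursive.
For T: α = {T a, c b}, β = {b c, E c, E, E b}. Rewrite as T → β T' and T' → α T' | ε.

E ::= c b | c | a b b | c T; T ::= b c T' | E c T' | E T' | E b T'; T' ::= T a T' | c b T' | ε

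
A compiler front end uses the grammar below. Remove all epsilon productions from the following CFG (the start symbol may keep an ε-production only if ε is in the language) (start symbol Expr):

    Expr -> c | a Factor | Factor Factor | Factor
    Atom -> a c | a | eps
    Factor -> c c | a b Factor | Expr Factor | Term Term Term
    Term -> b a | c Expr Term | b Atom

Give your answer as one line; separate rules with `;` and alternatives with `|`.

The nullable symbols are {Atom}.
ε ∉ L(G), so no ε-production is kept.
Add the nullable-subset variants: Term → b Atom gives b Atom | b.

Expr -> c | a Factor | Factor Factor | Factor; Atom -> a c | a; Factor -> c c | a b Factor | Expr Factor | Term Term Term; Term -> b a | c Expr Term | b Atom | b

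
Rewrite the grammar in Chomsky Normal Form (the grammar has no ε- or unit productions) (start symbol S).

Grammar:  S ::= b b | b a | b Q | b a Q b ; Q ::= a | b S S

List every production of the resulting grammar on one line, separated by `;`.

Introduce a nonterminal for each terminal appearing in a rule of length ≥ 2: X1 → b, X2 → a.
Binarize each right-hand side of length ≥ 3 by chaining fresh nonterminals (Y1, Y2, …): affected rules were S → X1 X2 Q X1; Q → X1 S S.

S ::= X1 X1 | X1 X2 | X1 Q | X1 Y1; Q ::= a | X1 Y3; X1 ::= b; X2 ::= a; Y1 ::= X2 Y2; Y2 ::= Q X1; Y3 ::= S S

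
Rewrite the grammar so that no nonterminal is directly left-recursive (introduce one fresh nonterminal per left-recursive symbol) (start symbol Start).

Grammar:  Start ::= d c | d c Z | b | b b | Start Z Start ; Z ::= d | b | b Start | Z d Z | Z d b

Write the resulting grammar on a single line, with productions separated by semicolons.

Start, Z are directly left-recursive.
For Start: α = {Z Start}, β = {d c, d c Z, b, b b}. Rewrite as Start → β Start1 and Start1 → α Start1 | ε.
For Z: α = {d Z, d b}, β = {d, b, b Start}. Rewrite as Z → β Z1 and Z1 → α Z1 | ε.

Start ::= d c Start1 | d c Z Start1 | b Start1 | b b Start1; Z ::= d Z1 | b Z1 | b Start Z1; Start1 ::= Z Start Start1 | ε; Z1 ::= d Z Z1 | d b Z1 | ε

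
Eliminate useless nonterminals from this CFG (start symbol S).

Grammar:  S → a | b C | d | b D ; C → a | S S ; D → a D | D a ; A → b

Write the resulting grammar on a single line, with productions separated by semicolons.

S → a | b C | d; C → a | S S

Generating nonterminals: {A, C, S}.
Reachable from S after that: {C, S}.
Removed useless symbols: {A, D} and every production mentioning them.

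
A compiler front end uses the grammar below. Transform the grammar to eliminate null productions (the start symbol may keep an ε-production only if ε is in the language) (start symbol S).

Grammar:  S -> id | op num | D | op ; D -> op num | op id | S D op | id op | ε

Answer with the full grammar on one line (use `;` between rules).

S -> id | op num | D | op | ε; D -> op num | op id | S D op | S op | D op | op | id op

Nullable set = {D, S}.
ε ∈ L(G) since S is nullable, so keep S → ε.
Add the nullable-subset variants: D → S D op gives S D op | S op | D op | op.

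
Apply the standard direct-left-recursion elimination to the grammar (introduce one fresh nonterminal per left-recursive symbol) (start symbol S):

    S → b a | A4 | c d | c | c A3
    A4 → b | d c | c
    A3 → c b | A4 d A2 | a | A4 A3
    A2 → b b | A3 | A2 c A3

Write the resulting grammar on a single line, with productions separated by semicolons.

S → b a | A4 | c d | c | c A3; A4 → b | d c | c; A3 → c b | A4 d A2 | a | A4 A3; A2 → b b A2' | A3 A2'; A2' → c A3 A2' | ε

Left recursion appears on A2.
For A2: α = {c A3}, β = {b b, A3}. Rewrite as A2 → β A2' and A2' → α A2' | ε.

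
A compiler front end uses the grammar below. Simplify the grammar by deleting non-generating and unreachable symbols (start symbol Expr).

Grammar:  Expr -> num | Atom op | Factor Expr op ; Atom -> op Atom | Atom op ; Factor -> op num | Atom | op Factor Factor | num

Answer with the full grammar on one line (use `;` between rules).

Generating nonterminals: {Expr, Factor}.
Reachable from Expr after that: {Expr, Factor}.
Removed useless symbols: {Atom} and every production mentioning them.

Expr -> num | Factor Expr op; Factor -> op num | op Factor Factor | num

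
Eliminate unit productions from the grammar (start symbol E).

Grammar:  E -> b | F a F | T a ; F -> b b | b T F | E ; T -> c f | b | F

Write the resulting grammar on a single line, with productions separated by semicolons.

E -> b | F a F | T a; F -> b | F a F | T a | b b | b T F; T -> b | F a F | T a | b b | b T F | c f

Unit pairs: F ⇒* {E}; T ⇒* {E, F}.
For every A with A ⇒* B via unit rules, add B's non-unit alternatives to A; then delete every rule of the form X → Y.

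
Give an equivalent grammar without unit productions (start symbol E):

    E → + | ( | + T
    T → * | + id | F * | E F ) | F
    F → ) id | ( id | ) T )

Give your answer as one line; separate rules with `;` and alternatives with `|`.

E → + | ( | + T; T → ) id | ( id | ) T ) | * | + id | F * | E F ); F → ) id | ( id | ) T )

Unit pairs: T ⇒* {F}.
For each unit pair (A, B), copy every non-unit production of B to A, then drop all unit productions.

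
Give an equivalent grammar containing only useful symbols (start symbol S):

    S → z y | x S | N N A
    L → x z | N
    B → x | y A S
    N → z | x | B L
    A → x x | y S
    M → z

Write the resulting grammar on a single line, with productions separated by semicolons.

Generating nonterminals: {A, B, L, M, N, S}.
Reachable from S after that: {A, B, L, N, S}.
Removed useless symbols: {M} and every production mentioning them.

S → z y | x S | N N A; L → x z | N; B → x | y A S; N → z | x | B L; A → x x | y S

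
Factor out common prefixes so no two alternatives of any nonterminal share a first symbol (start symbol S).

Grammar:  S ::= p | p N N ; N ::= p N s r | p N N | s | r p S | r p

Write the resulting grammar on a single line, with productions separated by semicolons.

S has alternatives sharing prefix 'p': factor to S → p S' with S' → ε | N N.
N has alternatives sharing prefix 'p N': factor to N → p N N' with N' → s r | N.
N has alternatives sharing prefix 'r p': factor to N → r p N'' with N'' → S | ε.

S ::= p S'; N ::= s | p N N' | r p N''; S' ::= ε | N N; N' ::= s r | N; N'' ::= S | ε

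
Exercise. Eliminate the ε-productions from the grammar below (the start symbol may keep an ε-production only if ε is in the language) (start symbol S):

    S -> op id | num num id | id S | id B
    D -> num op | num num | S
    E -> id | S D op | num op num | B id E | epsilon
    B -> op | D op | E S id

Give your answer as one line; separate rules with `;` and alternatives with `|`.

Nullable nonterminals: {E}.
ε ∉ L(G), so no ε-production is kept.
Add the nullable-subset variants: E → B id E gives B id E | B id. B → E S id gives E S id | S id.

S -> op id | num num id | id S | id B; D -> num op | num num | S; E -> id | S D op | num op num | B id E | B id; B -> op | D op | E S id | S id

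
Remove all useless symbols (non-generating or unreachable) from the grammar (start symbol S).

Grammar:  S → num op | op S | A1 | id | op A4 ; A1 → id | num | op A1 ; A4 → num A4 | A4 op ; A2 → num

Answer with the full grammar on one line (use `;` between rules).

Generating nonterminals: {A1, A2, S}.
Reachable from S after that: {A1, S}.
Removed useless symbols: {A2, A4} and every production mentioning them.

S → num op | op S | A1 | id; A1 → id | num | op A1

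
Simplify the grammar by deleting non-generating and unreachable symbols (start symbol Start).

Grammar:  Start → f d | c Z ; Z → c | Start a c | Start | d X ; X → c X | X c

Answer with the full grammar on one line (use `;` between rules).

Start → f d | c Z; Z → c | Start a c | Start

Generating nonterminals: {Start, Z}.
Reachable from Start after that: {Start, Z}.
Removed useless symbols: {X} and every production mentioning them.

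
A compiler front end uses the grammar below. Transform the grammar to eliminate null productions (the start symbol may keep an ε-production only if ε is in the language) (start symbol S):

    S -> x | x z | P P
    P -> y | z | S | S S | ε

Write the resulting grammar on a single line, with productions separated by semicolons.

S -> x | x z | P P | P | ε; P -> y | z | S | S S

Nullable nonterminals: {P, S}.
ε ∈ L(G) since S is nullable, so keep S → ε.
For each production, add variants omitting each subset of nullable occurrences: S → P P gives P P | P.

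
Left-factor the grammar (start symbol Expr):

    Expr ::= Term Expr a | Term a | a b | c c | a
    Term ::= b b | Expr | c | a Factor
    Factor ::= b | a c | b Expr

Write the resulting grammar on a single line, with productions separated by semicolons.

Expr ::= c c | Term Expr1 | a Expr2; Term ::= b b | Expr | c | a Factor; Factor ::= a c | b Factor1; Expr1 ::= Expr a | a; Expr2 ::= b | ε; Factor1 ::= ε | Expr

Expr has alternatives sharing prefix 'Term': factor to Expr → Term Expr1 with Expr1 → Expr a | a.
Expr has alternatives sharing prefix 'a': factor to Expr → a Expr2 with Expr2 → b | ε.
Factor has alternatives sharing prefix 'b': factor to Factor → b Factor1 with Factor1 → ε | Expr.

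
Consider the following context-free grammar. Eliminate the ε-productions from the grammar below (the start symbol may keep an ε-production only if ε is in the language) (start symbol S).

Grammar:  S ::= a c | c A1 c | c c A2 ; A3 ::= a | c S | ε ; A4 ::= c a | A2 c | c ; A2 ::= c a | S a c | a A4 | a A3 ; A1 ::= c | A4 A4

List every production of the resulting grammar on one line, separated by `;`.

Nullable set = {A3}.
ε ∉ L(G), so no ε-production is kept.
For each production, add variants omitting each subset of nullable occurrences: A2 → a A3 gives a A3 | a.

S ::= a c | c A1 c | c c A2; A3 ::= a | c S; A4 ::= c a | A2 c | c; A2 ::= c a | S a c | a A4 | a A3 | a; A1 ::= c | A4 A4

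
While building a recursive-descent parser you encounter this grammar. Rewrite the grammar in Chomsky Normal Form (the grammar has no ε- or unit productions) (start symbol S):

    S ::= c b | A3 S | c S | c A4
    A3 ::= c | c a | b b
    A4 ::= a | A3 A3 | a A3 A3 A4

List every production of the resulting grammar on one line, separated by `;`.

S ::= X1 X2 | A3 S | X1 S | X1 A4; A3 ::= c | X1 X3 | X2 X2; A4 ::= a | A3 A3 | X3 Y1; X1 ::= c; X2 ::= b; X3 ::= a; Y1 ::= A3 Y2; Y2 ::= A3 A4

Introduce a nonterminal for each terminal appearing in a rule of length ≥ 2: X1 → c, X2 → b, X3 → a.
Binarize each right-hand side of length ≥ 3 by chaining fresh nonterminals (Y1, Y2, …): affected rules were A4 → X3 A3 A3 A4.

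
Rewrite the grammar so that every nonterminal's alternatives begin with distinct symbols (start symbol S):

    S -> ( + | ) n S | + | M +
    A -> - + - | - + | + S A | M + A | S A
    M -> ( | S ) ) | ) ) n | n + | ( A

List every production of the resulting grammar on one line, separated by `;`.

S -> ( + | ) n S | + | M +; A -> + S A | M + A | S A | - + A'; M -> S ) ) | ) ) n | n + | ( M'; A' -> - | ε; M' -> ε | A

A has alternatives sharing prefix '- +': factor to A → - + A' with A' → - | ε.
M has alternatives sharing prefix '(': factor to M → ( M' with M' → ε | A.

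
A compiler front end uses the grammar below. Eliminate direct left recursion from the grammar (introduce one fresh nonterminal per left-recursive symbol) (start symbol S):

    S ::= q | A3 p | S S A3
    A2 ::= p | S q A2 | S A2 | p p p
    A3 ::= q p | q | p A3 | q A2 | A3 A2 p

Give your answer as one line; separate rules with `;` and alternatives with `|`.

S ::= q S' | A3 p S'; A2 ::= p | S q A2 | S A2 | p p p; A3 ::= q p A3' | q A3' | p A3 A3' | q A2 A3'; S' ::= S A3 S' | epsilon; A3' ::= A2 p A3' | epsilon

Directly left-recursive nonterminals: S, A3.
For S: α = {S A3}, β = {q, A3 p}. Rewrite as S → β S' and S' → α S' | ε.
For A3: α = {A2 p}, β = {q p, q, p A3, q A2}. Rewrite as A3 → β A3' and A3' → α A3' | ε.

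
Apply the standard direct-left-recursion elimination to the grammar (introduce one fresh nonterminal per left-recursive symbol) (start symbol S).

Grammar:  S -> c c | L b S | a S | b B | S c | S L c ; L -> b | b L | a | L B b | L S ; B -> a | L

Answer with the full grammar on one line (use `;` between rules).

S, L are directly left-recursive.
For S: α = {c, L c}, β = {c c, L b S, a S, b B}. Rewrite as S → β S' and S' → α S' | ε.
For L: α = {B b, S}, β = {b, b L, a}. Rewrite as L → β L' and L' → α L' | ε.

S -> c c S' | L b S S' | a S S' | b B S'; L -> b L' | b L L' | a L'; B -> a | L; S' -> c S' | L c S' | epsilon; L' -> B b L' | S L' | epsilon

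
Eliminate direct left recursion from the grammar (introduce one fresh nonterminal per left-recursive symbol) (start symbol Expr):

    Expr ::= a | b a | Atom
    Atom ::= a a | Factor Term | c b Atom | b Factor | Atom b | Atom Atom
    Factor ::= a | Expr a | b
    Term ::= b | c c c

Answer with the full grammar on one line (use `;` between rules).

Atom is directly left-recursive.
For Atom: α = {b, Atom}, β = {a a, Factor Term, c b Atom, b Factor}. Rewrite as Atom → β Atom1 and Atom1 → α Atom1 | ε.

Expr ::= a | b a | Atom; Atom ::= a a Atom1 | Factor Term Atom1 | c b Atom Atom1 | b Factor Atom1; Factor ::= a | Expr a | b; Term ::= b | c c c; Atom1 ::= b Atom1 | Atom Atom1 | ε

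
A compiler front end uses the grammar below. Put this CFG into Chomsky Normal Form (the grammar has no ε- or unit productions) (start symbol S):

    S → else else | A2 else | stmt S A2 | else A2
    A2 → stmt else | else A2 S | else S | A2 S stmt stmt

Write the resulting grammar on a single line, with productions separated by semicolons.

Introduce a nonterminal for each terminal appearing in a rule of length ≥ 2: X1 → else, X2 → stmt.
Binarize each right-hand side of length ≥ 3 by chaining fresh nonterminals (Y1, Y2, …): affected rules were S → X2 S A2; A2 → X1 A2 S; A2 → A2 S X2 X2.

S → X1 X1 | A2 X1 | X2 Y1 | X1 A2; A2 → X2 X1 | X1 Y2 | X1 S | A2 Y3; X1 → else; X2 → stmt; Y1 → S A2; Y2 → A2 S; Y3 → S Y4; Y4 → X2 X2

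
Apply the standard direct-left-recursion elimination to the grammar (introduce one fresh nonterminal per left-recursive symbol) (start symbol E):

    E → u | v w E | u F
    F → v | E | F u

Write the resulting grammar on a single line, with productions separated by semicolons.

E → u | v w E | u F; F → v F' | E F'; F' → u F' | ε

Left recursion appears on F.
For F: α = {u}, β = {v, E}. Rewrite as F → β F' and F' → α F' | ε.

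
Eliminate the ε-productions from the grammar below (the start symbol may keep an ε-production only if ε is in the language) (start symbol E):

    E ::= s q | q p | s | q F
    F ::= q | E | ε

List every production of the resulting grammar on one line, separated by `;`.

Nullable set = {F}.
ε ∉ L(G), so no ε-production is kept.
Expand every rule over subsets of its nullable positions: E → q F gives q F | q.

E ::= s q | q p | s | q F | q; F ::= q | E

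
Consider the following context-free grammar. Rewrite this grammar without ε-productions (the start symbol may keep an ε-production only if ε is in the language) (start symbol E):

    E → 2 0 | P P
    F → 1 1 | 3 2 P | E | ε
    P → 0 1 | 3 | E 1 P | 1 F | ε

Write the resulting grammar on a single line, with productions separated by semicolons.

The nullable symbols are {E, F, P}.
ε ∈ L(G) since E is nullable, so keep E → ε.
For each production, add variants omitting each subset of nullable occurrences: E → P P gives P P | P. F → 3 2 P gives 3 2 P | 3 2. P → E 1 P gives E 1 P | E 1 | 1 P | 1.

E → 2 0 | P P | P | ε; F → 1 1 | 3 2 P | 3 2 | E; P → 0 1 | 3 | E 1 P | E 1 | 1 P | 1 | 1 F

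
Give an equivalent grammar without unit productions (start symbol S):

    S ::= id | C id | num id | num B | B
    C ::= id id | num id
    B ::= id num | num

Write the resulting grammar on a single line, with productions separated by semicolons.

S ::= id num | num | id | C id | num id | num B; C ::= id id | num id; B ::= id num | num

Unit pairs: S ⇒* {B}.
Replace each nonterminal's rules with the union of the non-unit rules of every nonterminal it unit-derives.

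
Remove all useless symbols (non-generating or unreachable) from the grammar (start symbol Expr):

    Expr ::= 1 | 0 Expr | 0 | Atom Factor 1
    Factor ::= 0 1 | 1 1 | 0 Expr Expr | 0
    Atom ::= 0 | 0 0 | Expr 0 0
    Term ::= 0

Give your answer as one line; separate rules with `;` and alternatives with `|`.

Expr ::= 1 | 0 Expr | 0 | Atom Factor 1; Factor ::= 0 1 | 1 1 | 0 Expr Expr | 0; Atom ::= 0 | 0 0 | Expr 0 0

Generating nonterminals: {Atom, Expr, Factor, Term}.
Reachable from Expr after that: {Atom, Expr, Factor}.
Removed useless symbols: {Term} and every production mentioning them.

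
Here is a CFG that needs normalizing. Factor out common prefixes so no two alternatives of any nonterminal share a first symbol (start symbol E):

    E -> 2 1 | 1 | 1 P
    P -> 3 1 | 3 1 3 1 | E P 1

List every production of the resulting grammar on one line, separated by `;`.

E -> 2 1 | 1 E'; P -> E P 1 | 3 1 P'; E' -> ε | P; P' -> ε | 3 1

E has alternatives sharing prefix '1': factor to E → 1 E' with E' → ε | P.
P has alternatives sharing prefix '3 1': factor to P → 3 1 P' with P' → ε | 3 1.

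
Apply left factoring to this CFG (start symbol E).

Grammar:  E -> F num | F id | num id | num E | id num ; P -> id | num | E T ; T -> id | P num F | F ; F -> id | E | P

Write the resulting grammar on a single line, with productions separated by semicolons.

E has alternatives sharing prefix 'F': factor to E → F E' with E' → num | id.
E has alternatives sharing prefix 'num': factor to E → num E'' with E'' → id | E.

E -> id num | F E' | num E''; P -> id | num | E T; T -> id | P num F | F; F -> id | E | P; E' -> num | id; E'' -> id | E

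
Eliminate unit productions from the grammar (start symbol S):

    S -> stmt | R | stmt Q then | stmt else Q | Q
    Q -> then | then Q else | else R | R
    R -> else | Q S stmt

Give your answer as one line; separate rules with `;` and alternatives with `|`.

S -> then | then Q else | else R | stmt | stmt Q then | stmt else Q | else | Q S stmt; Q -> else | Q S stmt | then | then Q else | else R; R -> else | Q S stmt

Unit pairs: Q ⇒* {R}; S ⇒* {Q, R}.
For each unit pair (A, B), copy every non-unit production of B to A, then drop all unit productions.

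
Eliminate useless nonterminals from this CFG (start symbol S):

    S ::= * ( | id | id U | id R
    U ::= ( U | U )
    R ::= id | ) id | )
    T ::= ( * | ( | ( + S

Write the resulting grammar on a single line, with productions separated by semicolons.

S ::= * ( | id | id R; R ::= id | ) id | )

Generating nonterminals: {R, S, T}.
Reachable from S after that: {R, S}.
Removed useless symbols: {T, U} and every production mentioning them.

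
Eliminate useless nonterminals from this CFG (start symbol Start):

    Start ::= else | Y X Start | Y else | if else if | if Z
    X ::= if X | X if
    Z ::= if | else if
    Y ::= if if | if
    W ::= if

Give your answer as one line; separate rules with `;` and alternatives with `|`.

Start ::= else | Y else | if else if | if Z; Z ::= if | else if; Y ::= if if | if

Generating nonterminals: {Start, W, Y, Z}.
Reachable from Start after that: {Start, Y, Z}.
Removed useless symbols: {W, X} and every production mentioning them.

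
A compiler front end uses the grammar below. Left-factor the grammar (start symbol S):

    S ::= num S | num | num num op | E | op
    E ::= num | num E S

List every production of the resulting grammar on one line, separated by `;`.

S ::= E | op | num S'; E ::= num E'; S' ::= S | ε | num op; E' ::= ε | E S

S has alternatives sharing prefix 'num': factor to S → num S' with S' → S | ε | num op.
E has alternatives sharing prefix 'num': factor to E → num E' with E' → ε | E S.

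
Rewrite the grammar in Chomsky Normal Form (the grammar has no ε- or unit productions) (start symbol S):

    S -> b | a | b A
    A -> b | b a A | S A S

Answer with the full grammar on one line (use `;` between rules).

Introduce a nonterminal for each terminal appearing in a rule of length ≥ 2: X1 → b, X2 → a.
Binarize each right-hand side of length ≥ 3 by chaining fresh nonterminals (Y1, Y2, …): affected rules were A → X1 X2 A; A → S A S.

S -> b | a | X1 A; A -> b | X1 Y1 | S Y2; X1 -> b; X2 -> a; Y1 -> X2 A; Y2 -> A S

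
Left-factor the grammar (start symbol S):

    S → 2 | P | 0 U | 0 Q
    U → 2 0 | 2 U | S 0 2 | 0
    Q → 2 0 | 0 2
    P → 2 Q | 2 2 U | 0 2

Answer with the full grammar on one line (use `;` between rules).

S → 2 | P | 0 S'; U → S 0 2 | 0 | 2 U'; Q → 2 0 | 0 2; P → 0 2 | 2 P'; S' → U | Q; U' → 0 | U; P' → Q | 2 U

S has alternatives sharing prefix '0': factor to S → 0 S' with S' → U | Q.
U has alternatives sharing prefix '2': factor to U → 2 U' with U' → 0 | U.
P has alternatives sharing prefix '2': factor to P → 2 P' with P' → Q | 2 U.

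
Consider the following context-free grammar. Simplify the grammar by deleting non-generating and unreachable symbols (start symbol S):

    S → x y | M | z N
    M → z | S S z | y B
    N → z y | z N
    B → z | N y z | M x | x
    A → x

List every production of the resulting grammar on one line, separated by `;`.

S → x y | M | z N; M → z | S S z | y B; N → z y | z N; B → z | N y z | M x | x

Generating nonterminals: {A, B, M, N, S}.
Reachable from S after that: {B, M, N, S}.
Removed useless symbols: {A} and every production mentioning them.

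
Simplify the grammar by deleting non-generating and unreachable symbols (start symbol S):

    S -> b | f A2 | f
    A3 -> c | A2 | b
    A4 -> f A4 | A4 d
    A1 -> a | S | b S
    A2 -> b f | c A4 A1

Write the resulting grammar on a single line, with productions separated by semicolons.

S -> b | f A2 | f; A2 -> b f

Generating nonterminals: {A1, A2, A3, S}.
Reachable from S after that: {A2, S}.
Removed useless symbols: {A1, A3, A4} and every production mentioning them.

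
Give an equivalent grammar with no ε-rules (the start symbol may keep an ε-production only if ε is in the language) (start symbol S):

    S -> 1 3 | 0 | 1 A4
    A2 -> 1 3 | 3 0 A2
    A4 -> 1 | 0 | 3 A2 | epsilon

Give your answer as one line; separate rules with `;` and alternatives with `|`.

The nullable symbols are {A4}.
ε ∉ L(G), so no ε-production is kept.
Expand every rule over subsets of its nullable positions: S → 1 A4 gives 1 A4 | 1.

S -> 1 3 | 0 | 1 A4 | 1; A2 -> 1 3 | 3 0 A2; A4 -> 1 | 0 | 3 A2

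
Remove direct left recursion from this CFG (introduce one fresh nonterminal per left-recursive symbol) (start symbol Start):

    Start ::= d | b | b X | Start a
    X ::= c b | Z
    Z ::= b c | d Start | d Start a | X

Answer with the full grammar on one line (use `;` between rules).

Start ::= d Start1 | b Start1 | b X Start1; X ::= c b | Z; Z ::= b c | d Start | d Start a | X; Start1 ::= a Start1 | ε

Left recursion appears on Start.
For Start: α = {a}, β = {d, b, b X}. Rewrite as Start → β Start1 and Start1 → α Start1 | ε.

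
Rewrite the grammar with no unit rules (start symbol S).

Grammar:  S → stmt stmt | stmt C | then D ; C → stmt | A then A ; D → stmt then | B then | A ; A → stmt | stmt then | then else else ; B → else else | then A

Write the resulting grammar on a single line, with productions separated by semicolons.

S → stmt stmt | stmt C | then D; C → stmt | A then A; D → stmt then | B then | stmt | then else else; A → stmt | stmt then | then else else; B → else else | then A

Unit pairs: D ⇒* {A}.
Replace each nonterminal's rules with the union of the non-unit rules of every nonterminal it unit-derives.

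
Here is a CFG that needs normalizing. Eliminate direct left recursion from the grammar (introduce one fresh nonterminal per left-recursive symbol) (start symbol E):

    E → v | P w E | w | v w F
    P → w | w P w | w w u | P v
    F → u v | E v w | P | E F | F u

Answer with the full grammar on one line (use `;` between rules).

P, F are directly left-recursive.
For P: α = {v}, β = {w, w P w, w w u}. Rewrite as P → β P' and P' → α P' | ε.
For F: α = {u}, β = {u v, E v w, P, E F}. Rewrite as F → β F' and F' → α F' | ε.

E → v | P w E | w | v w F; P → w P' | w P w P' | w w u P'; F → u v F' | E v w F' | P F' | E F F'; P' → v P' | ε; F' → u F' | ε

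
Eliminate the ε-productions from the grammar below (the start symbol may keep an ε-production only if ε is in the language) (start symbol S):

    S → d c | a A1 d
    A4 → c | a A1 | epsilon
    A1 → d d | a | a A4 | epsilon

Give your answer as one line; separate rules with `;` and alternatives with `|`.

S → d c | a A1 d | a d; A4 → c | a A1 | a; A1 → d d | a | a A4

Nullable set = {A1, A4}.
ε ∉ L(G), so no ε-production is kept.
Add the nullable-subset variants: S → a A1 d gives a A1 d | a d. A4 → a A1 gives a A1 | a.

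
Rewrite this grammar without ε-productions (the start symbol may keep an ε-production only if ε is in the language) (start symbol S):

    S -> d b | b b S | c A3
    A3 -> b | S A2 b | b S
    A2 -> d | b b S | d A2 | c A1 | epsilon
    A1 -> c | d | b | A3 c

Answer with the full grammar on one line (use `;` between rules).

Nullable nonterminals: {A2}.
ε ∉ L(G), so no ε-production is kept.
For each production, add variants omitting each subset of nullable occurrences: A3 → S A2 b gives S A2 b | S b.

S -> d b | b b S | c A3; A3 -> b | S A2 b | S b | b S; A2 -> d | b b S | d A2 | c A1; A1 -> c | d | b | A3 c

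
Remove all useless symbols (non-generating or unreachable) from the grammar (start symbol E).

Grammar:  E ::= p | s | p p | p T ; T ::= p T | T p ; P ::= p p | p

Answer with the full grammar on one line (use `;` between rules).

Generating nonterminals: {E, P}.
Reachable from E after that: {E}.
Removed useless symbols: {P, T} and every production mentioning them.

E ::= p | s | p p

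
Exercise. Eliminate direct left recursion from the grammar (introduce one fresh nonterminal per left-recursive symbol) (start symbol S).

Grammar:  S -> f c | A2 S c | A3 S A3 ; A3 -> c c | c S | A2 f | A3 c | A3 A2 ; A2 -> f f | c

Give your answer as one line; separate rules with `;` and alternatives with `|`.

S -> f c | A2 S c | A3 S A3; A3 -> c c A3' | c S A3' | A2 f A3'; A2 -> f f | c; A3' -> c A3' | A2 A3' | ε

Directly left-recursive nonterminal: A3.
For A3: α = {c, A2}, β = {c c, c S, A2 f}. Rewrite as A3 → β A3' and A3' → α A3' | ε.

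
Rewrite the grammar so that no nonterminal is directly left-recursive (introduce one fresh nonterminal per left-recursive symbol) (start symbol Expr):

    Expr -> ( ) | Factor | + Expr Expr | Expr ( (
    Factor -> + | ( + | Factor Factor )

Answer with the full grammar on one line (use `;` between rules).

Directly left-recursive nonterminals: Expr, Factor.
For Expr: α = {( (}, β = {( ), Factor, + Expr Expr}. Rewrite as Expr → β Expr1 and Expr1 → α Expr1 | ε.
For Factor: α = {Factor )}, β = {+, ( +}. Rewrite as Factor → β Factor1 and Factor1 → α Factor1 | ε.

Expr -> ( ) Expr1 | Factor Expr1 | + Expr Expr Expr1; Factor -> + Factor1 | ( + Factor1; Expr1 -> ( ( Expr1 | ε; Factor1 -> Factor ) Factor1 | ε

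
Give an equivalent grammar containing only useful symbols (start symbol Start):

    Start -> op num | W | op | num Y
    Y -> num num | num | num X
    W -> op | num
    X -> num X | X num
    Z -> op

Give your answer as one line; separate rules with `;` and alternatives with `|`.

Start -> op num | W | op | num Y; Y -> num num | num; W -> op | num

Generating nonterminals: {Start, W, Y, Z}.
Reachable from Start after that: {Start, W, Y}.
Removed useless symbols: {X, Z} and every production mentioning them.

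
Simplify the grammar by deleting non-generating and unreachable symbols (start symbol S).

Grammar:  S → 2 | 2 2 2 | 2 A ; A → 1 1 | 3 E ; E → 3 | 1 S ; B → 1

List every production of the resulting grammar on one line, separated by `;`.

S → 2 | 2 2 2 | 2 A; A → 1 1 | 3 E; E → 3 | 1 S

Generating nonterminals: {A, B, E, S}.
Reachable from S after that: {A, E, S}.
Removed useless symbols: {B} and every production mentioning them.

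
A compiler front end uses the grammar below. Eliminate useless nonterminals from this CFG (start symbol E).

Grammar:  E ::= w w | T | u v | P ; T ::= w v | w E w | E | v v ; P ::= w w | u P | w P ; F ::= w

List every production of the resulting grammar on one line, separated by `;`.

Generating nonterminals: {E, F, P, T}.
Reachable from E after that: {E, P, T}.
Removed useless symbols: {F} and every production mentioning them.

E ::= w w | T | u v | P; T ::= w v | w E w | E | v v; P ::= w w | u P | w P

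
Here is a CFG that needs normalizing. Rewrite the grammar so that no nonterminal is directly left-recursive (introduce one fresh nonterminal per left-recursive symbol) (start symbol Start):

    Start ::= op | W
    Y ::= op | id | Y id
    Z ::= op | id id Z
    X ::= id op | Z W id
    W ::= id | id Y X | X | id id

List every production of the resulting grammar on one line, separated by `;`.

Start ::= op | W; Y ::= op Y1 | id Y1; Z ::= op | id id Z; X ::= id op | Z W id; W ::= id | id Y X | X | id id; Y1 ::= id Y1 | ε

Directly left-recursive nonterminal: Y.
For Y: α = {id}, β = {op, id}. Rewrite as Y → β Y1 and Y1 → α Y1 | ε.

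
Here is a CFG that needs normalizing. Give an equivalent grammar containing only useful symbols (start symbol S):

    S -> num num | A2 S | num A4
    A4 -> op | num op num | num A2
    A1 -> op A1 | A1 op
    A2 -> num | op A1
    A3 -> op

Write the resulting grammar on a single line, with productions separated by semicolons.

Generating nonterminals: {A2, A3, A4, S}.
Reachable from S after that: {A2, A4, S}.
Removed useless symbols: {A1, A3} and every production mentioning them.

S -> num num | A2 S | num A4; A4 -> op | num op num | num A2; A2 -> num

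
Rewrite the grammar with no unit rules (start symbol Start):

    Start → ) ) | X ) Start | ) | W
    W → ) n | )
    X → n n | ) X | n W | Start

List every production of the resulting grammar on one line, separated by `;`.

Start → ) ) | X ) Start | ) | ) n; W → ) n | ); X → ) ) | X ) Start | ) | n n | ) X | n W | ) n

Unit pairs: Start ⇒* {W}; X ⇒* {Start, W}.
For every A with A ⇒* B via unit rules, add B's non-unit alternatives to A; then delete every rule of the form X → Y.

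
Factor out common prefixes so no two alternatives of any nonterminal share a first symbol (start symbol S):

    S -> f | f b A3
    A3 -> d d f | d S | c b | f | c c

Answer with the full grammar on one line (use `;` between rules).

S -> f S'; A3 -> f | d A3' | c A3''; S' -> ε | b A3; A3' -> d f | S; A3'' -> b | c

S has alternatives sharing prefix 'f': factor to S → f S' with S' → ε | b A3.
A3 has alternatives sharing prefix 'd': factor to A3 → d A3' with A3' → d f | S.
A3 has alternatives sharing prefix 'c': factor to A3 → c A3'' with A3'' → b | c.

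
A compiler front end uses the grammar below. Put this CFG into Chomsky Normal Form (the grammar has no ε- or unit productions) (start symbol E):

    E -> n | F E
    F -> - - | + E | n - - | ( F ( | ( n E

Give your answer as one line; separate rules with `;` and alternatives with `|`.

Introduce a nonterminal for each terminal appearing in a rule of length ≥ 2: X1 → -, X2 → +, X3 → n, X4 → (.
Binarize each right-hand side of length ≥ 3 by chaining fresh nonterminals (Y1, Y2, …): affected rules were F → X3 X1 X1; F → X4 F X4; F → X4 X3 E.

E -> n | F E; F -> X1 X1 | X2 E | X3 Y1 | X4 Y2 | X4 Y3; X1 -> -; X2 -> +; X3 -> n; X4 -> (; Y1 -> X1 X1; Y2 -> F X4; Y3 -> X3 E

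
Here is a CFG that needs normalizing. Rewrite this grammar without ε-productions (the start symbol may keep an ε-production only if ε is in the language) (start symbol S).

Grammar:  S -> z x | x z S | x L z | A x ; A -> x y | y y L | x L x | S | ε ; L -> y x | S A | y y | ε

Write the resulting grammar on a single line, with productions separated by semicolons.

Nullable set = {A, L}.
ε ∉ L(G), so no ε-production is kept.
Expand every rule over subsets of its nullable positions: S → x L z gives x L z | x z. S → A x gives A x | x. A → y y L gives y y L | y y. A → x L x gives x L x | x x.

S -> z x | x z S | x L z | x z | A x | x; A -> x y | y y L | y y | x L x | x x | S; L -> y x | S A | S | y y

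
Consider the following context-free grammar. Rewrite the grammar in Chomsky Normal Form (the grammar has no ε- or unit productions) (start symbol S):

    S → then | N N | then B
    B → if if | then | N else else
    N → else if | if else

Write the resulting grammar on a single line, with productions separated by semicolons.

S → then | N N | X1 B; B → X2 X2 | then | N Y1; N → X3 X2 | X2 X3; X1 → then; X2 → if; X3 → else; Y1 → X3 X3

Introduce a nonterminal for each terminal appearing in a rule of length ≥ 2: X1 → then, X2 → if, X3 → else.
Binarize each right-hand side of length ≥ 3 by chaining fresh nonterminals (Y1, Y2, …): affected rules were B → N X3 X3.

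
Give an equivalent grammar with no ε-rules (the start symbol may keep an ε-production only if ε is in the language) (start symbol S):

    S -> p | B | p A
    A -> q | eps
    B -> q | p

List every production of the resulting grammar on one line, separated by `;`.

Nullable set = {A}.
ε ∉ L(G), so no ε-production is kept.

S -> p | B | p A; A -> q; B -> q | p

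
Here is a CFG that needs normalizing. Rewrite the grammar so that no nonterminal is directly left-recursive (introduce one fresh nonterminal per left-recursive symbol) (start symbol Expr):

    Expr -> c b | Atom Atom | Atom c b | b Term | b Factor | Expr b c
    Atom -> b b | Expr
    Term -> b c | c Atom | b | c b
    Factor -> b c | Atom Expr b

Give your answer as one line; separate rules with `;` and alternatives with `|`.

Directly left-recursive nonterminal: Expr.
For Expr: α = {b c}, β = {c b, Atom Atom, Atom c b, b Term, b Factor}. Rewrite as Expr → β Expr1 and Expr1 → α Expr1 | ε.

Expr -> c b Expr1 | Atom Atom Expr1 | Atom c b Expr1 | b Term Expr1 | b Factor Expr1; Atom -> b b | Expr; Term -> b c | c Atom | b | c b; Factor -> b c | Atom Expr b; Expr1 -> b c Expr1 | ε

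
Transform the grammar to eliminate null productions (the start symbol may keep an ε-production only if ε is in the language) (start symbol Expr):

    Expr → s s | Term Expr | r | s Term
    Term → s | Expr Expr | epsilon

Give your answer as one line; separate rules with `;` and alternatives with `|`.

Expr → s s | Term Expr | r | s Term | s; Term → s | Expr Expr

The nullable symbols are {Term}.
ε ∉ L(G), so no ε-production is kept.
Expand every rule over subsets of its nullable positions: Expr → s Term gives s Term | s.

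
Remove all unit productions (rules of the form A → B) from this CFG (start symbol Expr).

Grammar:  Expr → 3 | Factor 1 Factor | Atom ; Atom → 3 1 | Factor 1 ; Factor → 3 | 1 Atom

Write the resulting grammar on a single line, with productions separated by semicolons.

Unit pairs: Expr ⇒* {Atom}.
For each unit pair (A, B), copy every non-unit production of B to A, then drop all unit productions.

Expr → 3 1 | Factor 1 | 3 | Factor 1 Factor; Atom → 3 1 | Factor 1; Factor → 3 | 1 Atom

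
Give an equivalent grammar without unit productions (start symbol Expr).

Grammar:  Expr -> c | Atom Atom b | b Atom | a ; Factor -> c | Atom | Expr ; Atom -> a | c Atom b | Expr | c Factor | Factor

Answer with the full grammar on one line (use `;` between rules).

Unit pairs: Atom ⇒* {Expr, Factor}; Factor ⇒* {Atom, Expr}.
For every A with A ⇒* B via unit rules, add B's non-unit alternatives to A; then delete every rule of the form X → Y.

Expr -> c | Atom Atom b | b Atom | a; Factor -> a | c Atom b | c Factor | c | Atom Atom b | b Atom; Atom -> a | c Atom b | c Factor | c | Atom Atom b | b Atom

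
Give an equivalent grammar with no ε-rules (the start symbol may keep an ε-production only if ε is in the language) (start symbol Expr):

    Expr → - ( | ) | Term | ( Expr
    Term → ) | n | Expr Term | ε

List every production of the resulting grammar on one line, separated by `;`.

Expr → - ( | ) | Term | ( Expr | ( | ε; Term → ) | n | Expr Term | Expr

The nullable symbols are {Expr, Term}.
ε ∈ L(G) since Expr is nullable, so keep Expr → ε.
Expand every rule over subsets of its nullable positions: Expr → ( Expr gives ( Expr | (. Term → Expr Term gives Expr Term | Expr.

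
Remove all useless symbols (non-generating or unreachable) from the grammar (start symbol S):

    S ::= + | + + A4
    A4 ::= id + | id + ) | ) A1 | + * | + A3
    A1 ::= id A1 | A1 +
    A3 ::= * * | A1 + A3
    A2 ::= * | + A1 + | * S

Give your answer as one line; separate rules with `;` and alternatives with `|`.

S ::= + | + + A4; A4 ::= id + | id + ) | + * | + A3; A3 ::= * *

Generating nonterminals: {A2, A3, A4, S}.
Reachable from S after that: {A3, A4, S}.
Removed useless symbols: {A1, A2} and every production mentioning them.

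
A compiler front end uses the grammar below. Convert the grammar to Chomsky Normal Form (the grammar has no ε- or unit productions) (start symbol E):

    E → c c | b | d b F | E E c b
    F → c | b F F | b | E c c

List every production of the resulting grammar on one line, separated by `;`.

Introduce a nonterminal for each terminal appearing in a rule of length ≥ 2: X1 → c, X2 → d, X3 → b.
Binarize each right-hand side of length ≥ 3 by chaining fresh nonterminals (Y1, Y2, …): affected rules were E → X2 X3 F; E → E E X1 X3; F → X3 F F; F → E X1 X1.

E → X1 X1 | b | X2 Y1 | E Y2; F → c | X3 Y4 | b | E Y5; X1 → c; X2 → d; X3 → b; Y1 → X3 F; Y2 → E Y3; Y3 → X1 X3; Y4 → F F; Y5 → X1 X1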